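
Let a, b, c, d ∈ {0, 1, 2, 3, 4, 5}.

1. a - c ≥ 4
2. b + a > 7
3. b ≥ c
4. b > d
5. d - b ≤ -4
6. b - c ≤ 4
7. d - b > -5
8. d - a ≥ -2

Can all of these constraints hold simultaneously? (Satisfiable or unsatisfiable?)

Unsatisfiable

Constraints 1, 5, 6, and 8 give d − a ≥ -2, a − c ≥ 4, c − b ≥ -4, b − d ≥ 4.
Adding all 4 inequalities: the left sides telescope to 0, and the right sides sum to (-2) + 4 + (-4) + 4 = 2. So 0 ≥ 2, which is false.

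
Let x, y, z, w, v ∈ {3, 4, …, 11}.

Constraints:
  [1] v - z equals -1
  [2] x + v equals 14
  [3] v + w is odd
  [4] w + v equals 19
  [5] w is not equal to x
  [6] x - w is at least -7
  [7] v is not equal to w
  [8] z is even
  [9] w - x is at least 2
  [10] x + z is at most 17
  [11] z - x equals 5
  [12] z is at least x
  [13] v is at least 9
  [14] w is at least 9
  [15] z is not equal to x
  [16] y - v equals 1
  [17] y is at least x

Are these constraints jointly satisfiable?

The assignment x = 5, y = 10, z = 10, w = 10, v = 9 works:
  constraint 1 holds since v - z = -1.
  constraint 2 holds since x + v = 14.
The rest check out directly.

Satisfiable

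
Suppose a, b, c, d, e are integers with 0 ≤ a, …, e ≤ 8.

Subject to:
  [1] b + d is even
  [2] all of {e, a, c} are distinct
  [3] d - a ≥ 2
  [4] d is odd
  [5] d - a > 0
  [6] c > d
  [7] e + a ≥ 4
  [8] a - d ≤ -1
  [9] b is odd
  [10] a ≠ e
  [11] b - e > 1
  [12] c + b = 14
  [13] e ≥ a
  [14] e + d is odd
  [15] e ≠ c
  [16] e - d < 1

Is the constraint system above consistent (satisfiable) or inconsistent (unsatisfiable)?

Take a = 3, b = 7, c = 7, d = 5, e = 4. Then constraint 3: d - a = 2; constraint 5: d - a = 2; constraint 7: e + a = 7, and every other listed constraint is also met.

Satisfiable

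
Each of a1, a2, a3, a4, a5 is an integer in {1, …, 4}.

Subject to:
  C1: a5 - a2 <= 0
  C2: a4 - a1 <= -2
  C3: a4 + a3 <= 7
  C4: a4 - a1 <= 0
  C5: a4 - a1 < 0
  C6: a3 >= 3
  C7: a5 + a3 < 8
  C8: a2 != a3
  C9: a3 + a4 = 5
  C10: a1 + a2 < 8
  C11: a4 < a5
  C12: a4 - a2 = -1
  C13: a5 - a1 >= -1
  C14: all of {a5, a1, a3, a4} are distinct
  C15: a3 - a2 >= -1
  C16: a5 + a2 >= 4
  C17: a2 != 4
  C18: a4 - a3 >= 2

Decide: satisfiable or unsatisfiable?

Constraints 1, 2, 13, 15, and 18 give a5 − a1 ≥ -1, a1 − a4 ≥ 2, a4 − a3 ≥ 2, a3 − a2 ≥ -1, a2 − a5 ≥ 0.
Adding all 5 inequalities: the left sides telescope to 0, and the right sides sum to (-1) + 2 + 2 + (-1) + 0 = 2. So 0 ≥ 2, which is false.

Unsatisfiable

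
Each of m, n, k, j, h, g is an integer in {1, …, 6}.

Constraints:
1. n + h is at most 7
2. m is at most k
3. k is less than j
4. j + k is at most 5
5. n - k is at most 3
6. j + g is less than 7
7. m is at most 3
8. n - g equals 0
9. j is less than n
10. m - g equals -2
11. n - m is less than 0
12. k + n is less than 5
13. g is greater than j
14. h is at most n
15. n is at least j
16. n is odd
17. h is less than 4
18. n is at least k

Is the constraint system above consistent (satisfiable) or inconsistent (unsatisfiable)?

Constraints 2, 3, 9, and 11 give j < n, n < m, m ≤ k, k < j. Chaining: j < n < m ≤ k < j, which forces j < j — impossible.

Unsatisfiable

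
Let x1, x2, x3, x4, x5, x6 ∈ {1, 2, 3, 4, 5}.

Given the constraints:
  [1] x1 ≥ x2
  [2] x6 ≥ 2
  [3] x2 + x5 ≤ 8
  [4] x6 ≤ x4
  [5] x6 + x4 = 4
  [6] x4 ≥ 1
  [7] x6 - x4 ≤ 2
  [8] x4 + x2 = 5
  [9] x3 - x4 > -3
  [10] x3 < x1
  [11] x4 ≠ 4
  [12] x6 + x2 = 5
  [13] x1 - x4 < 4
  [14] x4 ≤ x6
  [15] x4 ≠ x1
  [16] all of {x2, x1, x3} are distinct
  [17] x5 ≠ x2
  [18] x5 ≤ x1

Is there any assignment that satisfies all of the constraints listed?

Try x1 = 5, x2 = 3, x3 = 2, x4 = 2, x5 = 2, x6 = 2.
Check constraint 3: x2 + x5 = 5; constraint 5: x6 + x4 = 4. The remaining constraints are straightforward to verify.

Satisfiable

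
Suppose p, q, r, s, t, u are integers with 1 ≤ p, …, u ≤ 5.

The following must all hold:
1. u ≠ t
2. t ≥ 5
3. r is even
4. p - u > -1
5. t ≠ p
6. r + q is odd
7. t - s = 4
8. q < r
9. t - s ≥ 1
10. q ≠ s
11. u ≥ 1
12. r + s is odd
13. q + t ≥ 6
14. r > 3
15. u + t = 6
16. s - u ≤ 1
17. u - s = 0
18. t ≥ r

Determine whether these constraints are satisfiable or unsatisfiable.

Satisfiable

Setting (p, q, r, s, t, u) = (2, 3, 4, 1, 5, 1) satisfies everything: constraint 4: p - u = 1; constraint 7: t - s = 4, and the others follow.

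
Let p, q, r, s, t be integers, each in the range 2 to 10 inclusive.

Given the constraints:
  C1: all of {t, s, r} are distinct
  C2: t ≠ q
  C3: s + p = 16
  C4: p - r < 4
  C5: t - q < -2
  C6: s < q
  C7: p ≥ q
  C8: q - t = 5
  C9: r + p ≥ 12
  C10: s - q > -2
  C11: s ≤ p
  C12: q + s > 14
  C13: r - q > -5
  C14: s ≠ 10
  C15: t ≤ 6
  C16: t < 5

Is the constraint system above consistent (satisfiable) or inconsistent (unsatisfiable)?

Satisfiable

The assignment p = 9, q = 8, r = 6, s = 7, t = 3 works:
  constraint 3 holds since s + p = 16.
  constraint 4 holds since p - r = 3.
The rest check out directly.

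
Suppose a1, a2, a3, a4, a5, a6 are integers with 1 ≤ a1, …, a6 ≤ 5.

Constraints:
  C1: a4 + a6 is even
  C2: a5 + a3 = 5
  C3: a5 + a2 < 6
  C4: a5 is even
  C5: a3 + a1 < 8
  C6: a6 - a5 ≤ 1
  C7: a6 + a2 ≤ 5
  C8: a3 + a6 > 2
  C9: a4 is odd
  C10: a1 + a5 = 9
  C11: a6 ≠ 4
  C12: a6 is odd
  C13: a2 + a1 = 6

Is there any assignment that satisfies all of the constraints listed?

Satisfiable

Setting (a1, a2, a3, a4, a5, a6) = (5, 1, 1, 3, 4, 3) satisfies everything: constraint 2: a5 + a3 = 5; constraint 3: a5 + a2 = 5; constraint 5: a3 + a1 = 6, and the others follow.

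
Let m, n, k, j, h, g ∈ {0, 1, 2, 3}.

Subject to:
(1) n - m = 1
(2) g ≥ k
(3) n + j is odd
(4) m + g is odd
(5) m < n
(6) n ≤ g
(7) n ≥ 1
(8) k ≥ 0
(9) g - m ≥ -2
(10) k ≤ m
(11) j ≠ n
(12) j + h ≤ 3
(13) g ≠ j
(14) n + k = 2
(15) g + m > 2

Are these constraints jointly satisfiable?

Satisfiable

Setting (m, n, k, j, h, g) = (1, 2, 0, 1, 1, 2) satisfies everything: constraint 1: n - m = 1; constraint 9: g - m = 1, and the others follow.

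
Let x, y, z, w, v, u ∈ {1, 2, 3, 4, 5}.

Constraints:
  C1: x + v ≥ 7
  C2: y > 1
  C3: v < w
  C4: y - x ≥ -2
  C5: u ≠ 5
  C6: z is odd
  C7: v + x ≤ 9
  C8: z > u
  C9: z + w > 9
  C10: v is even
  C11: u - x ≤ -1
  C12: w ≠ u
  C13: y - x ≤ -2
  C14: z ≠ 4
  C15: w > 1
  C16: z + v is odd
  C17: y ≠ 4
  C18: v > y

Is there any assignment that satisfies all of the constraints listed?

Satisfiable

One satisfying assignment is x = 5, y = 3, z = 5, w = 5, v = 4, u = 2.
For the less obvious constraints — constraint 1: x + v = 9; constraint 4: y - x = -2; constraint 7: v + x = 9 — and the others hold by inspection.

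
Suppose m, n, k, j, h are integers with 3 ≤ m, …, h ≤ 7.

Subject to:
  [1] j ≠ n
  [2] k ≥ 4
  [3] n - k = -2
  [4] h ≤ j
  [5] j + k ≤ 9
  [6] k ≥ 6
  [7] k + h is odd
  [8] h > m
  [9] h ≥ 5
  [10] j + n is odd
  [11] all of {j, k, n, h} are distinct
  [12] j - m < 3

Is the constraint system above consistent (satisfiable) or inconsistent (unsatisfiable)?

Unsatisfiable

From constraints 4 and 9: j ≥ h ≥ 5. From constraint 6: k ≥ 6. Hence j + k ≥ 11. But constraint 5 requires j + k ≤ 9, and 9 < 11. Contradiction.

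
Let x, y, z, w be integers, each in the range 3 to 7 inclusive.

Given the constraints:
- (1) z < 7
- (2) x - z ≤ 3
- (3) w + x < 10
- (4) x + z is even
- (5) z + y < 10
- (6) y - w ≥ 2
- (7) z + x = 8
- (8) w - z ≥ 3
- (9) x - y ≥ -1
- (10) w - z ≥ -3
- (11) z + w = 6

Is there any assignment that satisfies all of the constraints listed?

Unsatisfiable

Constraints 2, 6, 8, and 9 give w − z ≥ 3, z − x ≥ -3, x − y ≥ -1, y − w ≥ 2.
Adding all 4 inequalities: the left sides telescope to 0, and the right sides sum to 3 + (-3) + (-1) + 2 = 1. So 0 ≥ 1, which is false.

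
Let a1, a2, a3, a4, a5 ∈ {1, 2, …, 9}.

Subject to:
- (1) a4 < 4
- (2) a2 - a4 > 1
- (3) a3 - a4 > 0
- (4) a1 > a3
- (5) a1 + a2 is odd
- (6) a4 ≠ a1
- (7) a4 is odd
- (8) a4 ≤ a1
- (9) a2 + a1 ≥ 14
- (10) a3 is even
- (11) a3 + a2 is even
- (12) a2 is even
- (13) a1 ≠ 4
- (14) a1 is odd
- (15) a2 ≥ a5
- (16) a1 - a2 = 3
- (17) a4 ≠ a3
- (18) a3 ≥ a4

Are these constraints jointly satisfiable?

Satisfiable

Take a1 = 9, a2 = 6, a3 = 6, a4 = 3, a5 = 3. Then constraint 2: a2 - a4 = 3; constraint 3: a3 - a4 = 3, and every other listed constraint is also met.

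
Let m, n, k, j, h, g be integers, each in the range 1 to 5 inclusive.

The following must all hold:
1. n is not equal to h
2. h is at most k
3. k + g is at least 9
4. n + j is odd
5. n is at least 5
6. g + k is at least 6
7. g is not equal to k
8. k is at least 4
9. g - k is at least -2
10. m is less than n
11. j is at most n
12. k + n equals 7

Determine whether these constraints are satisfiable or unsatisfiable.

Unsatisfiable

From constraint 8: k ≥ 4. From constraint 5: n ≥ 5. Hence k + n ≥ 9. But constraint 12 requires k + n = 7, and 7 < 9. Contradiction.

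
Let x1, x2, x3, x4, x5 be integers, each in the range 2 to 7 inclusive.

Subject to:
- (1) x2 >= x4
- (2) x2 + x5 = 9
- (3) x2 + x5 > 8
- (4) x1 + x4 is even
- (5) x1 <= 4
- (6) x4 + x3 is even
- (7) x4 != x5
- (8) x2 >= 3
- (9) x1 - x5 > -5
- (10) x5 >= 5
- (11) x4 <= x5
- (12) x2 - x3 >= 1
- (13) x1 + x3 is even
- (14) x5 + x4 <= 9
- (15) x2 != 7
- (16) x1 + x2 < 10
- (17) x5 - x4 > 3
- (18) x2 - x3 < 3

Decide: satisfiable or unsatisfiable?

Try x1 = 4, x2 = 3, x3 = 2, x4 = 2, x5 = 6.
Check constraint 2: x2 + x5 = 9; constraint 3: x2 + x5 = 9; constraint 9: x1 - x5 = -2. The remaining constraints are straightforward to verify.

Satisfiable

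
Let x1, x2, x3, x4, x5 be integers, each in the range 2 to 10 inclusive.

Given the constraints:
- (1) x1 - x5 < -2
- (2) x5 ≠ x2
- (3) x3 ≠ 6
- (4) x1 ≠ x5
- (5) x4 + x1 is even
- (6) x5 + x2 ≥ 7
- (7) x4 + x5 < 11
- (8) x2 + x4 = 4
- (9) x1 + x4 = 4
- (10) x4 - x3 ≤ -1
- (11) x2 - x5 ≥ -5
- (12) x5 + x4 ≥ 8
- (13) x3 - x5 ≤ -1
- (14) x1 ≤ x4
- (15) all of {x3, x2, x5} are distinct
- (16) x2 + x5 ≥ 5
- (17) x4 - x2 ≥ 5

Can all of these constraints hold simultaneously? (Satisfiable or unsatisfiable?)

Constraints 10, 11, 13, and 17 give x5 − x3 ≥ 1, x3 − x4 ≥ 1, x4 − x2 ≥ 5, x2 − x5 ≥ -5.
Adding all 4 inequalities: the left sides telescope to 0, and the right sides sum to 1 + 1 + 5 + (-5) = 2. So 0 ≥ 2, which is false.

Unsatisfiable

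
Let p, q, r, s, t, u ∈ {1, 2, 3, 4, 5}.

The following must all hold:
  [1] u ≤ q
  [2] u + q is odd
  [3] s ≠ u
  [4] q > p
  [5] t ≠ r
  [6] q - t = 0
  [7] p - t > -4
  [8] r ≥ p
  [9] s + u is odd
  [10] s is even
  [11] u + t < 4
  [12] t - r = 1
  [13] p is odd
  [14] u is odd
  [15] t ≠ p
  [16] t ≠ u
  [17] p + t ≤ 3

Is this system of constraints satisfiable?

Setting (p, q, r, s, t, u) = (1, 2, 1, 2, 2, 1) satisfies everything: constraint 6: q - t = 0; constraint 7: p - t = -1, and the others follow.

Satisfiable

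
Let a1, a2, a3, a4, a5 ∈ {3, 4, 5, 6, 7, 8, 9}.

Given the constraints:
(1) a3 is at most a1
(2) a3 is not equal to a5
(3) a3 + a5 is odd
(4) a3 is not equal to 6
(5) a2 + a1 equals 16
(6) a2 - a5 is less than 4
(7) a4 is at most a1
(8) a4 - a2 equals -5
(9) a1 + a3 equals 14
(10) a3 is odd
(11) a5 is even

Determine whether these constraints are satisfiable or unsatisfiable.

Satisfiable

Setting (a1, a2, a3, a4, a5) = (7, 9, 7, 4, 8) satisfies everything: constraint 5: a2 + a1 = 16; constraint 6: a2 - a5 = 1; constraint 8: a4 - a2 = -5, and the others follow.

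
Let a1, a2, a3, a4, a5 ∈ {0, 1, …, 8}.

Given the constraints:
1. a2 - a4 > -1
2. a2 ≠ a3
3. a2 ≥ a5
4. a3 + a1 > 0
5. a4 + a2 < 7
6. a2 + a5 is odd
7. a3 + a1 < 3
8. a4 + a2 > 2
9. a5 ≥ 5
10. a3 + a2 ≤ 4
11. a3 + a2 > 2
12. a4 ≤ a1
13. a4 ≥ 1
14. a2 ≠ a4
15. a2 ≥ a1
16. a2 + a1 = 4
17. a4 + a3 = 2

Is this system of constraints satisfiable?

From constraints 3 and 9: a2 ≥ a5 ≥ 5. From constraints 12 and 13: a1 ≥ a4 ≥ 1. Hence a2 + a1 ≥ 6. But constraint 16 requires a2 + a1 = 4, and 4 < 6. Contradiction.

Unsatisfiable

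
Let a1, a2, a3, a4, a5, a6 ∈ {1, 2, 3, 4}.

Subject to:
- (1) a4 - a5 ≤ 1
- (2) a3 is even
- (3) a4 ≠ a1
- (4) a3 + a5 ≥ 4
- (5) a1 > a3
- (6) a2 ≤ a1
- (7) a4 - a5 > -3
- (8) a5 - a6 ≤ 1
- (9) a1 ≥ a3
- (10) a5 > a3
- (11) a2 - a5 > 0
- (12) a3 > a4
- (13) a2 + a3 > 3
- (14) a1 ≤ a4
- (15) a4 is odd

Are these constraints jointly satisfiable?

Unsatisfiable

Constraints 6, 10, 11, 12, and 14 give a5 < a2, a2 ≤ a1, a1 ≤ a4, a4 < a3, a3 < a5. Chaining: a5 < a2 ≤ a1 ≤ a4 < a3 < a5, which forces a5 < a5 — impossible.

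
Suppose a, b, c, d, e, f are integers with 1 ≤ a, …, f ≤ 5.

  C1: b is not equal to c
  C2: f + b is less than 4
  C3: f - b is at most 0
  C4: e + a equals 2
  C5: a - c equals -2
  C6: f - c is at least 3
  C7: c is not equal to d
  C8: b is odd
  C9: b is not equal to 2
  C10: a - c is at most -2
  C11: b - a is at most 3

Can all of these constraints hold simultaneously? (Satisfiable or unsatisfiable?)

Unsatisfiable

Constraints 3, 6, 10, and 11 give a − b ≥ -3, b − f ≥ 0, f − c ≥ 3, c − a ≥ 2.
Adding all 4 inequalities: the left sides telescope to 0, and the right sides sum to (-3) + 0 + 3 + 2 = 2. So 0 ≥ 2, which is false.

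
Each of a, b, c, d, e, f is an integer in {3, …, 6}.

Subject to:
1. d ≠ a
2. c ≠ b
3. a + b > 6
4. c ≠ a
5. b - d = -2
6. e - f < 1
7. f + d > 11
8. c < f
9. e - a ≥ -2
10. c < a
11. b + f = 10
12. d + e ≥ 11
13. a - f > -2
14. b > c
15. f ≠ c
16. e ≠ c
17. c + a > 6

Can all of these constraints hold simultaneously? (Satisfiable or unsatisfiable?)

One satisfying assignment is a = 5, b = 4, c = 3, d = 6, e = 6, f = 6.
For the less obvious constraints — constraint 3: a + b = 9; constraint 5: b - d = -2; constraint 6: e - f = 0 — and the others hold by inspection.

Satisfiable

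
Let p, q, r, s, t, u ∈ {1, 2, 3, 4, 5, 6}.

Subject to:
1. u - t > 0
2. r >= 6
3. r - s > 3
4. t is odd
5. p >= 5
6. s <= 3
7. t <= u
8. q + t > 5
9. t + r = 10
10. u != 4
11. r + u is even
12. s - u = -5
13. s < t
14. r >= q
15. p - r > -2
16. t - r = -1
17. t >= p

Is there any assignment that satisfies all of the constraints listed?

Unsatisfiable

From constraints 5 and 17: t ≥ p ≥ 5. From constraint 2: r ≥ 6. Hence t + r ≥ 11. But constraint 9 requires t + r = 10, and 10 < 11. Contradiction.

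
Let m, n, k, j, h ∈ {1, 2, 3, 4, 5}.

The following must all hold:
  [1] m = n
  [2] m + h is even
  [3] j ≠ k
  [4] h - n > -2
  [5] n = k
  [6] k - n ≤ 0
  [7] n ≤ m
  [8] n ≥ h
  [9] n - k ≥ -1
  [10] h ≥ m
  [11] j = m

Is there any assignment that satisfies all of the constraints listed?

From constraints 1, 5, and 11, j = m = n = k, so j = k. But constraint 3 says j ≠ k. Contradiction.

Unsatisfiable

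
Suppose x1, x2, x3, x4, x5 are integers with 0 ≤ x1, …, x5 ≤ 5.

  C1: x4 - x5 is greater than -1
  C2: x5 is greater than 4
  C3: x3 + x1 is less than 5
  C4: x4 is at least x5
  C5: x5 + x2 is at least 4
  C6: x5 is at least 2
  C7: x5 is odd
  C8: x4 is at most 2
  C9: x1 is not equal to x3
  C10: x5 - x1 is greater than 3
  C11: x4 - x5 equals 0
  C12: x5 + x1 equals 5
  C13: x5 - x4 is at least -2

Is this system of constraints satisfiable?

From constraint 2: x5 ≥ 5. From constraints 4 and 8: x5 ≤ x4 and x4 ≤ 2, so x5 ≤ 2. But 2 < 5, so no value of x5 works.

Unsatisfiable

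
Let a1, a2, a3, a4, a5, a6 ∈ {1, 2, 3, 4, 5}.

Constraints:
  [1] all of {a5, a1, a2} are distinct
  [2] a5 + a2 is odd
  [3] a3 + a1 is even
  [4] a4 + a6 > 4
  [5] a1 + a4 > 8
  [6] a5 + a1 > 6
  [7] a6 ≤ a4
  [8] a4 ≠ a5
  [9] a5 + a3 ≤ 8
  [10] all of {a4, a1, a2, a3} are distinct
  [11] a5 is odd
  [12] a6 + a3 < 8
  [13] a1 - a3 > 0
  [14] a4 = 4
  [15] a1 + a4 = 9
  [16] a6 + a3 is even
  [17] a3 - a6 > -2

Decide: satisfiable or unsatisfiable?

Satisfiable

Setting (a1, a2, a3, a4, a5, a6) = (5, 2, 3, 4, 3, 3) satisfies everything: constraint 4: a4 + a6 = 7; constraint 5: a1 + a4 = 9, and the others follow.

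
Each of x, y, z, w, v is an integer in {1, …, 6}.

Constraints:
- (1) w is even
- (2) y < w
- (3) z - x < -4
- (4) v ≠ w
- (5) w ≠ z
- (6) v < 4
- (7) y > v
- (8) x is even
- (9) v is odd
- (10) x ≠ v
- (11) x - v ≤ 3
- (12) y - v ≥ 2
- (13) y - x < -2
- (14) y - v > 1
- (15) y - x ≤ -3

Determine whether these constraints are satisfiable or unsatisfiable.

Unsatisfiable

Constraints 11, 12, and 15 give y − v ≥ 2, v − x ≥ -3, x − y ≥ 3.
Adding all 3 inequalities: the left sides telescope to 0, and the right sides sum to 2 + (-3) + 3 = 2. So 0 ≥ 2, which is false.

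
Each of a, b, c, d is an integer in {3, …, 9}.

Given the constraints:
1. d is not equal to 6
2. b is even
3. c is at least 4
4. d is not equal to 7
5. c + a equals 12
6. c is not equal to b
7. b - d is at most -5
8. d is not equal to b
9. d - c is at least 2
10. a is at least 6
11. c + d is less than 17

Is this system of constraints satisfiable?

The assignment a = 7, b = 4, c = 5, d = 9 works:
  constraint 5 holds since c + a = 12.
  constraint 7 holds since b - d = -5.
  constraint 9 holds since d - c = 4.
The rest check out directly.

Satisfiable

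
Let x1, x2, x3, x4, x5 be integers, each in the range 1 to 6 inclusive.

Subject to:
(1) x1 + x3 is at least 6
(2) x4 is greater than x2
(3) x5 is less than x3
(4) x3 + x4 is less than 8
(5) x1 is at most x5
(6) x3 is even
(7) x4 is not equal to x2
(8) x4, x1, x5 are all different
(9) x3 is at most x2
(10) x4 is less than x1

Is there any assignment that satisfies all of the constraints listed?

Constraints 2, 3, 5, 9, and 10 give x4 < x1, x1 ≤ x5, x5 < x3, x3 ≤ x2, x2 < x4. Chaining: x4 < x1 ≤ x5 < x3 ≤ x2 < x4, which forces x4 < x4 — impossible.

Unsatisfiable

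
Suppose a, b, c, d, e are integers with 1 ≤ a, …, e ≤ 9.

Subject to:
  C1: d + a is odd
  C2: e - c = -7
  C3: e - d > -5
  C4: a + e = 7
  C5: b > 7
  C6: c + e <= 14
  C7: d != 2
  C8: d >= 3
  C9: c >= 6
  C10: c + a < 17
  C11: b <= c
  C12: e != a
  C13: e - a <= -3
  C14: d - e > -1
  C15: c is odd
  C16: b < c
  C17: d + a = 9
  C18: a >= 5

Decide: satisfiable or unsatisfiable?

One satisfying assignment is a = 5, b = 8, c = 9, d = 4, e = 2.
For the less obvious constraints — constraint 2: e - c = -7; constraint 3: e - d = -2 — and the others hold by inspection.

Satisfiable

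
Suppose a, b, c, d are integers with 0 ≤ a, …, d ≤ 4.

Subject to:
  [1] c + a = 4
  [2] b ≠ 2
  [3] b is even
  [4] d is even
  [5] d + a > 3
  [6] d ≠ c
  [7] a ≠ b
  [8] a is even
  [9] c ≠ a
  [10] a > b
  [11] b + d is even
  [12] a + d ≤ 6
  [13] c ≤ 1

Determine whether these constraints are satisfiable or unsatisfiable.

Satisfiable

One satisfying assignment is a = 4, b = 0, c = 0, d = 2.
For the less obvious constraints — constraint 1: c + a = 4; constraint 5: d + a = 6; constraint 12: a + d = 6 — and the others hold by inspection.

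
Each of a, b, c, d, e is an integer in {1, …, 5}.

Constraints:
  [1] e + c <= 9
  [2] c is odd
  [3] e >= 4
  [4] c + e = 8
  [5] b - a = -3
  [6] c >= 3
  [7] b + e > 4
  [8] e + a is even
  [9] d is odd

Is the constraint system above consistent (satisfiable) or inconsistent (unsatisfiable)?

The assignment a = 5, b = 2, c = 3, d = 5, e = 5 works:
  constraint 1 holds since e + c = 8.
  constraint 4 holds since c + e = 8.
The rest check out directly.

Satisfiable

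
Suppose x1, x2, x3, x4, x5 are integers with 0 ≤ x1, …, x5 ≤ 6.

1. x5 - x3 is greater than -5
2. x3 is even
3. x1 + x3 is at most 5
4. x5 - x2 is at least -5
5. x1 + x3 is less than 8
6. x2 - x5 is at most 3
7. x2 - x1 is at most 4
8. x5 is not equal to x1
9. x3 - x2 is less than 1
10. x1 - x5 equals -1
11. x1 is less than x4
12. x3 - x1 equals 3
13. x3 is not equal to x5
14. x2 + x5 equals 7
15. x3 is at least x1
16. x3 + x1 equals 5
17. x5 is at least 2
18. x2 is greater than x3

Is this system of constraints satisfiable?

Satisfiable

The assignment x1 = 1, x2 = 5, x3 = 4, x4 = 2, x5 = 2 works:
  constraint 1 holds since x5 - x3 = -2.
  constraint 3 holds since x1 + x3 = 5.
  constraint 4 holds since x5 - x2 = -3.
The rest check out directly.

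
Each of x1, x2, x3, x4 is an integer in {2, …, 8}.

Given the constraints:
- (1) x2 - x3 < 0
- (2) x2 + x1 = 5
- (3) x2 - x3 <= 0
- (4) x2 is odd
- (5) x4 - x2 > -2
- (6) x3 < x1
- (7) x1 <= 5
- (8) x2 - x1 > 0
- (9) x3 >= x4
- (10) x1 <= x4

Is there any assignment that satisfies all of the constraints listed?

Unsatisfiable

Constraints 3, 6, and 8 give x1 < x2, x2 ≤ x3, x3 < x1. Chaining: x1 < x2 ≤ x3 < x1, which forces x1 < x1 — impossible.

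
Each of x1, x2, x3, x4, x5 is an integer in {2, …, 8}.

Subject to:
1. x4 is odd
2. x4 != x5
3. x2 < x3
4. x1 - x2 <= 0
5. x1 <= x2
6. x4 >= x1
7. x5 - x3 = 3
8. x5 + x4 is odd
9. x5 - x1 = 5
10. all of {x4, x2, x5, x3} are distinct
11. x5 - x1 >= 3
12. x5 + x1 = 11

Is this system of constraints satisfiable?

Satisfiable

Take x1 = 3, x2 = 3, x3 = 5, x4 = 7, x5 = 8. Then constraint 4: x1 - x2 = 0; constraint 7: x5 - x3 = 3; constraint 9: x5 - x1 = 5, and every other listed constraint is also met.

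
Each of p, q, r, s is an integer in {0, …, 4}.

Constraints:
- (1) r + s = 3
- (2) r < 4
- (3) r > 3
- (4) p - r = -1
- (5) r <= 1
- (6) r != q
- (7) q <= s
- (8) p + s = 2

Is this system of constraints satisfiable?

From constraint 3: r ≥ 4. From constraint 2: r ≤ 3. But 3 < 4, so no value of r works.

Unsatisfiable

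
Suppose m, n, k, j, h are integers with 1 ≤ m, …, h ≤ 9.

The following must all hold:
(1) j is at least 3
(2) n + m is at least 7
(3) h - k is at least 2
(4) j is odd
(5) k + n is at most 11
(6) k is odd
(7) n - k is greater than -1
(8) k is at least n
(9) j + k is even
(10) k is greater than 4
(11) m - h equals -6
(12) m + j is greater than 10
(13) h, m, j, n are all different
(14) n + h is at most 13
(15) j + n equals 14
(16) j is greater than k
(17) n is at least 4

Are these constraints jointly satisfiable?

Satisfiable

The assignment m = 2, n = 5, k = 5, j = 9, h = 8 works:
  constraint 2 holds since n + m = 7.
  constraint 3 holds since h - k = 3.
The rest check out directly.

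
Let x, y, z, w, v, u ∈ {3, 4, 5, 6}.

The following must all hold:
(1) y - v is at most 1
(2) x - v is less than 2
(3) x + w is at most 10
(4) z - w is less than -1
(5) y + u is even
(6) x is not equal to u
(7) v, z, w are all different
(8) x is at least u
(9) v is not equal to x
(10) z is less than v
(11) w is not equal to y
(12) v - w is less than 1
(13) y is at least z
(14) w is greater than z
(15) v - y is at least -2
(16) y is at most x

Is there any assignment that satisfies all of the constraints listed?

Satisfiable

One satisfying assignment is x = 5, y = 4, z = 3, w = 5, v = 4, u = 4.
For the less obvious constraints — constraint 1: y - v = 0; constraint 2: x - v = 1 — and the others hold by inspection.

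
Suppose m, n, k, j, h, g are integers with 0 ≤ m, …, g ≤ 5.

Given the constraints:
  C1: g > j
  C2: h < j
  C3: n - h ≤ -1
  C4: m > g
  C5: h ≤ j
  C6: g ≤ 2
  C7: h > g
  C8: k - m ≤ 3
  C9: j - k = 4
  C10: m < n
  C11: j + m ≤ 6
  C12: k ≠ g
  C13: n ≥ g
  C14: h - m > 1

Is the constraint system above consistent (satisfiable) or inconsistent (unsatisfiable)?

Constraints 1, 2, 3, 4, and 10 give n < h, h < j, j < g, g < m, m < n. Chaining: n < h < j < g < m < n, which forces n < n — impossible.

Unsatisfiable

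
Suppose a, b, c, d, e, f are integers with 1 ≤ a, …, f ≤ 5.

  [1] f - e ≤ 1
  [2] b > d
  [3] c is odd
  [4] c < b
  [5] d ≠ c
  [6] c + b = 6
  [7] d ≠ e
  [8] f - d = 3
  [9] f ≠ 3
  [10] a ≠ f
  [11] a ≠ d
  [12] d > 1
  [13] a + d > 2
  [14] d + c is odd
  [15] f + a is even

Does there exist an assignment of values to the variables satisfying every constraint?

One satisfying assignment is a = 1, b = 5, c = 1, d = 2, e = 5, f = 5.
For the less obvious constraints — constraint 1: f - e = 0; constraint 6: c + b = 6; constraint 8: f - d = 3 — and the others hold by inspection.

Satisfiable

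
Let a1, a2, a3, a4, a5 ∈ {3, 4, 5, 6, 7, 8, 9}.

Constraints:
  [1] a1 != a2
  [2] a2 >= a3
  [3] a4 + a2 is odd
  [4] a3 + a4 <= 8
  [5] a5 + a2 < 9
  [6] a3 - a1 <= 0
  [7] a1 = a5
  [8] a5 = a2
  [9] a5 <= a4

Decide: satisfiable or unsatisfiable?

Unsatisfiable

From constraints 7 and 8, a1 = a5 = a2, so a1 = a2. But constraint 1 says a1 ≠ a2. Contradiction.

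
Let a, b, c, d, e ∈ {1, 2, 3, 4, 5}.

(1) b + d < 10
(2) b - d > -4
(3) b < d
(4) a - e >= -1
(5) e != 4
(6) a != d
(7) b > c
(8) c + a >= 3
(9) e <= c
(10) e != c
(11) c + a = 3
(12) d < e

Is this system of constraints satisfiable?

Constraints 3, 7, 9, and 12 give e ≤ c, c < b, b < d, d < e. Chaining: e ≤ c < b < d < e, which forces e < e — impossible.

Unsatisfiable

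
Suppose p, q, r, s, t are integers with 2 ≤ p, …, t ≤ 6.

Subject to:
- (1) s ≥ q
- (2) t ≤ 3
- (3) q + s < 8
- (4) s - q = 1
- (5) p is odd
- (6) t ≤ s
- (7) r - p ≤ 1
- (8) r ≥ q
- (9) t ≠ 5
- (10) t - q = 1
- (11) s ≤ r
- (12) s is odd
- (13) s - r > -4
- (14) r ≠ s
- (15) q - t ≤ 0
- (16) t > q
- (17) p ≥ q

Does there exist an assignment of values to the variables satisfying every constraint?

Satisfiable

Setting (p, q, r, s, t) = (5, 2, 4, 3, 3) satisfies everything: constraint 3: q + s = 5; constraint 4: s - q = 1, and the others follow.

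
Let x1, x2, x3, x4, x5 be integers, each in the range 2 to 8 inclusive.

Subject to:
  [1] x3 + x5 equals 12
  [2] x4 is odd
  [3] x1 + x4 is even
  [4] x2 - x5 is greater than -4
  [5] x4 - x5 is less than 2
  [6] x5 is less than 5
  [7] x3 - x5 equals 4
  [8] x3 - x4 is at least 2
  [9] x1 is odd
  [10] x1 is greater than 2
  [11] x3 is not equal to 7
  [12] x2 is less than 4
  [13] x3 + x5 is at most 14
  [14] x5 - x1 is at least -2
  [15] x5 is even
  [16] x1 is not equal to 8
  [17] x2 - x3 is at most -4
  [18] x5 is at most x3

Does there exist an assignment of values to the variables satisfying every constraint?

Satisfiable

One satisfying assignment is x1 = 3, x2 = 2, x3 = 8, x4 = 5, x5 = 4.
For the less obvious constraints — constraint 1: x3 + x5 = 12; constraint 4: x2 - x5 = -2; constraint 5: x4 - x5 = 1 — and the others hold by inspection.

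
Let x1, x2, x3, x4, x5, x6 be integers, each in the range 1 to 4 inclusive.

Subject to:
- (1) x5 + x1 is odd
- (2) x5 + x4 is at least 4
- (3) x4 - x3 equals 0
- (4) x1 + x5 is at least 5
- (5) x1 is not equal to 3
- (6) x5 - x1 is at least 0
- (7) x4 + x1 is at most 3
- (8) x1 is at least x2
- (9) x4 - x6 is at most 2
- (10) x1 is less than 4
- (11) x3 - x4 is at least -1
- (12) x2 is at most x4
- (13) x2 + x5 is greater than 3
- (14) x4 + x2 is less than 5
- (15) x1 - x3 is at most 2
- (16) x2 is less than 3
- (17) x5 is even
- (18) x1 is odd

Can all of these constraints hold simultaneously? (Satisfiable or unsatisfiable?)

One satisfying assignment is x1 = 1, x2 = 1, x3 = 1, x4 = 1, x5 = 4, x6 = 1.
For the less obvious constraints — constraint 2: x5 + x4 = 5; constraint 3: x4 - x3 = 0; constraint 4: x1 + x5 = 5 — and the others hold by inspection.

Satisfiable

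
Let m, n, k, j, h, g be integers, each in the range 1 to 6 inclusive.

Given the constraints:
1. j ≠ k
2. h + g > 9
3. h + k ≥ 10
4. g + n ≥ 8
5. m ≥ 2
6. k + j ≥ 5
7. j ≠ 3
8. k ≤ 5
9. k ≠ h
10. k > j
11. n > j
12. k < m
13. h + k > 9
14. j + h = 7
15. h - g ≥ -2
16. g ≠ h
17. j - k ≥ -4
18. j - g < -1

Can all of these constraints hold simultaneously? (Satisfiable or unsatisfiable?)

Satisfiable

Try m = 6, n = 5, k = 5, j = 1, h = 6, g = 5.
Check constraint 2: h + g = 11; constraint 3: h + k = 11; constraint 4: g + n = 10. The remaining constraints are straightforward to verify.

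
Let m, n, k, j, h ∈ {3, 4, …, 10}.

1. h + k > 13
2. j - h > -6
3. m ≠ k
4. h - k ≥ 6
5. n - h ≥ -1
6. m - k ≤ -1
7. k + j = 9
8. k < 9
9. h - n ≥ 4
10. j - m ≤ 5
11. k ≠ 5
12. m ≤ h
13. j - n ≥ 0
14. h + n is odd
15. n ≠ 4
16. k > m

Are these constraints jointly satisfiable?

Constraints 4, 5, 6, 10, and 13 give n − h ≥ -1, h − k ≥ 6, k − m ≥ 1, m − j ≥ -5, j − n ≥ 0.
Adding all 5 inequalities: the left sides telescope to 0, and the right sides sum to (-1) + 6 + 1 + (-5) + 0 = 1. So 0 ≥ 1, which is false.

Unsatisfiable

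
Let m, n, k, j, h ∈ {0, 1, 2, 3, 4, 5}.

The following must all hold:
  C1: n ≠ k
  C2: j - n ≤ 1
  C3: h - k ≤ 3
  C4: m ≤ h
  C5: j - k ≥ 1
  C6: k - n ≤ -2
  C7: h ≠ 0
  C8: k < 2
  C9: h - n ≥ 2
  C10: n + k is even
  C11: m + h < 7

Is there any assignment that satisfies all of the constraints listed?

Unsatisfiable

Constraints 3, 6, and 9 give h − n ≥ 2, n − k ≥ 2, k − h ≥ -3.
Adding all 3 inequalities: the left sides telescope to 0, and the right sides sum to 2 + 2 + (-3) = 1. So 0 ≥ 1, which is false.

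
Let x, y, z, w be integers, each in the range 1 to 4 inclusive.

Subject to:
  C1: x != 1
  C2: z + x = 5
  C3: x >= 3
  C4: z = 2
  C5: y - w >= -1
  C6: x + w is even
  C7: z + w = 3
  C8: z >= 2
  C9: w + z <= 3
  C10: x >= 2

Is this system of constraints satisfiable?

One satisfying assignment is x = 3, y = 2, z = 2, w = 1.
For the less obvious constraints — constraint 2: z + x = 5; constraint 5: y - w = 1 — and the others hold by inspection.

Satisfiable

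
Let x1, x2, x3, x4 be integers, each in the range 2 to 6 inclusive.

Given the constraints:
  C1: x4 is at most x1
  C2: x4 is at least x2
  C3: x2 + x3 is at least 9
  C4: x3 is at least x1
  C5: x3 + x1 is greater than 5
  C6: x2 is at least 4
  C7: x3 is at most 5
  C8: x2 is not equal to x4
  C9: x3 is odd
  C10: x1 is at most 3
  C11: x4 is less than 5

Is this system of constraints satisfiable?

From constraints 2 and 6: x4 ≥ x2 and x2 ≥ 4, so x4 ≥ 4. From constraints 1 and 10: x4 ≤ x1 and x1 ≤ 3, so x4 ≤ 3. But 3 < 4, so no value of x4 works.

Unsatisfiable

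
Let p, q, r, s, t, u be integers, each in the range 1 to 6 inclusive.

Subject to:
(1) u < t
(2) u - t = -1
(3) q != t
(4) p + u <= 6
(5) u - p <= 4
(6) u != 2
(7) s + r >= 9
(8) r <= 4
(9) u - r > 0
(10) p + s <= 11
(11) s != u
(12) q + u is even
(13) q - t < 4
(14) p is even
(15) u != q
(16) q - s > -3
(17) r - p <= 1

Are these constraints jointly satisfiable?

Satisfiable

The assignment p = 2, q = 6, r = 3, s = 6, t = 5, u = 4 works:
  constraint 2 holds since u - t = -1.
  constraint 4 holds since p + u = 6.
  constraint 5 holds since u - p = 2.
The rest check out directly.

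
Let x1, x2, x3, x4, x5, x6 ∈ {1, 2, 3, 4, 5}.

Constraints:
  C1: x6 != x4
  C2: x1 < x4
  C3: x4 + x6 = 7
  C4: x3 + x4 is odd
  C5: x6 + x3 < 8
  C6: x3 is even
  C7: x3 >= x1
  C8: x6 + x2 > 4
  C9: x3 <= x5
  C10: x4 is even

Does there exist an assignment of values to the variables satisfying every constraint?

Constraint 6 makes x3 even and constraint 10 makes x4 even, so x3 + x4 must be even. Constraint 4 says x3 + x4 is odd — contradiction.

Unsatisfiable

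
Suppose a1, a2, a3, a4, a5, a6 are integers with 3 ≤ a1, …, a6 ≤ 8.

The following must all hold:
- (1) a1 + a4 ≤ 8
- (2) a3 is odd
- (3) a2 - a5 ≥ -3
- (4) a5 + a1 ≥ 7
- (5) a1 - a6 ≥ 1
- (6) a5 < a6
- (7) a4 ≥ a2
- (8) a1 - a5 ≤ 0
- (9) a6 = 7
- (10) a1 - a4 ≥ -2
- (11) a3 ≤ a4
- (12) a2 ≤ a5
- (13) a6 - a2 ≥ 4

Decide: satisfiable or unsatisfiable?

Unsatisfiable

Constraints 3, 5, 8, and 13 give a2 − a5 ≥ -3, a5 − a1 ≥ 0, a1 − a6 ≥ 1, a6 − a2 ≥ 4.
Adding all 4 inequalities: the left sides telescope to 0, and the right sides sum to (-3) + 0 + 1 + 4 = 2. So 0 ≥ 2, which is false.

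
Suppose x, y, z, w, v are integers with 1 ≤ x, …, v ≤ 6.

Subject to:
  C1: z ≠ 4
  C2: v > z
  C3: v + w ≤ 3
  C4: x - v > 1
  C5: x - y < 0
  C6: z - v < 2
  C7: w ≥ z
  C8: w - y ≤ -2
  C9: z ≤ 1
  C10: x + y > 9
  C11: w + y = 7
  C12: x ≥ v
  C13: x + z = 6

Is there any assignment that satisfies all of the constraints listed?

Setting (x, y, z, w, v) = (5, 6, 1, 1, 2) satisfies everything: constraint 3: v + w = 3; constraint 4: x - v = 3; constraint 5: x - y = -1, and the others follow.

Satisfiable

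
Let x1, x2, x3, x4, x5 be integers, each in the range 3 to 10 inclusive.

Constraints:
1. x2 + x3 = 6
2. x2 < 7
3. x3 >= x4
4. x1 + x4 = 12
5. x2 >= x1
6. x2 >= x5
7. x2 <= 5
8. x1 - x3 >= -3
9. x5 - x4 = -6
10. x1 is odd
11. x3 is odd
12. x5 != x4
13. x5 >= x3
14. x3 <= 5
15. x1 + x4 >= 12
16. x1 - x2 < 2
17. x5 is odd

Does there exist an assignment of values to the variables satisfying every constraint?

From constraints 5 and 7: x1 ≤ x2 ≤ 5. From constraints 3 and 14: x4 ≤ x3 ≤ 5. Hence x1 + x4 ≤ 10. But constraint 15 requires x1 + x4 ≥ 12, and 12 > 10. Contradiction.

Unsatisfiable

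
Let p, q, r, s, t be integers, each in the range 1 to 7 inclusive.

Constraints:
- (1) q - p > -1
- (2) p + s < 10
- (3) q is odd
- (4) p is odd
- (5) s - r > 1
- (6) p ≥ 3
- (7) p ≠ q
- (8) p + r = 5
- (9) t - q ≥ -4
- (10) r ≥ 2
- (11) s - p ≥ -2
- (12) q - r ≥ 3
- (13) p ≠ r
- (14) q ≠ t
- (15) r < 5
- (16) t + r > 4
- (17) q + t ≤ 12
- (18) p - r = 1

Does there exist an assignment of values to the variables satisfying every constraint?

One satisfying assignment is p = 3, q = 5, r = 2, s = 4, t = 4.
For the less obvious constraints — constraint 1: q - p = 2; constraint 2: p + s = 7; constraint 5: s - r = 2 — and the others hold by inspection.

Satisfiable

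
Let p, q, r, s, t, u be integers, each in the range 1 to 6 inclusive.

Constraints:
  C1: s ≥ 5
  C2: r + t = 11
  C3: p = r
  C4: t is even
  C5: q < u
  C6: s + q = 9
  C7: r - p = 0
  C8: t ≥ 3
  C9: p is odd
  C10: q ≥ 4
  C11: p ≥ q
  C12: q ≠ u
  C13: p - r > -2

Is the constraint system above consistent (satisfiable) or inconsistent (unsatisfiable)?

Satisfiable

Take p = 5, q = 4, r = 5, s = 5, t = 6, u = 5. Then constraint 2: r + t = 11; constraint 6: s + q = 9, and every other listed constraint is also met.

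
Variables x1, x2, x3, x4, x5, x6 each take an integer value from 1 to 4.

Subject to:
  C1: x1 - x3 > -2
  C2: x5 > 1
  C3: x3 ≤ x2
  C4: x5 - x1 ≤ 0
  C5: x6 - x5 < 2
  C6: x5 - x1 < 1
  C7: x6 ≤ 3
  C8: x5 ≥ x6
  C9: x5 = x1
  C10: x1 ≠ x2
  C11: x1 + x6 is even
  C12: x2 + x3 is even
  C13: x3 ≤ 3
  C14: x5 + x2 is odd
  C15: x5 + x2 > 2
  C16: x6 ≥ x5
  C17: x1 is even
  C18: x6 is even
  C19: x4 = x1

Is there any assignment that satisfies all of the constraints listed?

Satisfiable

One satisfying assignment is x1 = 2, x2 = 3, x3 = 3, x4 = 2, x5 = 2, x6 = 2.
For the less obvious constraints — constraint 1: x1 - x3 = -1; constraint 4: x5 - x1 = 0 — and the others hold by inspection.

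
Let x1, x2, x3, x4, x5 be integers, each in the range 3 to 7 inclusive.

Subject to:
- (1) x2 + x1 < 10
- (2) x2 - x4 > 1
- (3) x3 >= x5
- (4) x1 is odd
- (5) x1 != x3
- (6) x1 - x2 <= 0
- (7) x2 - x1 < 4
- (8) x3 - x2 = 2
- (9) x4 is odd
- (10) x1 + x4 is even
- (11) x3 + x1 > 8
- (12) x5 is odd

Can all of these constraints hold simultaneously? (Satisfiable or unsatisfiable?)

Satisfiable

One satisfying assignment is x1 = 3, x2 = 5, x3 = 7, x4 = 3, x5 = 3.
For the less obvious constraints — constraint 1: x2 + x1 = 8; constraint 2: x2 - x4 = 2; constraint 6: x1 - x2 = -2 — and the others hold by inspection.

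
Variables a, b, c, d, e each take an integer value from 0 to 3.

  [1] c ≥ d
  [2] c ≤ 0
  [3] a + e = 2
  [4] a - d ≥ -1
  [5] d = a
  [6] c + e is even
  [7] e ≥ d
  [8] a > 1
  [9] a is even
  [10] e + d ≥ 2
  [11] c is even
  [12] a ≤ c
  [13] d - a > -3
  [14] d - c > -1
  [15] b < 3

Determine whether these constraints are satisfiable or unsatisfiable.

From constraint 8: a ≥ 2. From constraints 2 and 12: a ≤ c and c ≤ 0, so a ≤ 0. But 0 < 2, so no value of a works.

Unsatisfiable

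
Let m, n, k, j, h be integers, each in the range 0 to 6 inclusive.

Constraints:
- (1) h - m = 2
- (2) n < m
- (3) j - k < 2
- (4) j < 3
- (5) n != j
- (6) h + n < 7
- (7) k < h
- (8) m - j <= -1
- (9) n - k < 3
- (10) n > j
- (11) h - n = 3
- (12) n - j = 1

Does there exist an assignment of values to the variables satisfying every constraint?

Constraints 2, 8, and 10 give j < n, n < m, m < j. Chaining: j < n < m < j, which forces j < j — impossible.

Unsatisfiable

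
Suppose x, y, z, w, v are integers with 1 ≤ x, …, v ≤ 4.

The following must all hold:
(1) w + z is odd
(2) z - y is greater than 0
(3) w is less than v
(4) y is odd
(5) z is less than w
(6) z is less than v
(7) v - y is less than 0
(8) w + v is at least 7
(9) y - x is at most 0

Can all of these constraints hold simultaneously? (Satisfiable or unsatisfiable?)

Constraints 2, 3, 5, and 7 give y < z, z < w, w < v, v < y. Chaining: y < z < w < v < y, which forces y < y — impossible.

Unsatisfiable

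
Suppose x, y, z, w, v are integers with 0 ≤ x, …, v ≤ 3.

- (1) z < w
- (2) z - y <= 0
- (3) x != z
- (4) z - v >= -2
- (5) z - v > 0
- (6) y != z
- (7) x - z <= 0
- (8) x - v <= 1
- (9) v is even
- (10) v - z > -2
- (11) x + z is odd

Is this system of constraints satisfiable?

Setting (x, y, z, w, v) = (0, 2, 1, 2, 0) satisfies everything: constraint 2: z - y = -1; constraint 4: z - v = 1; constraint 5: z - v = 1, and the others follow.

Satisfiable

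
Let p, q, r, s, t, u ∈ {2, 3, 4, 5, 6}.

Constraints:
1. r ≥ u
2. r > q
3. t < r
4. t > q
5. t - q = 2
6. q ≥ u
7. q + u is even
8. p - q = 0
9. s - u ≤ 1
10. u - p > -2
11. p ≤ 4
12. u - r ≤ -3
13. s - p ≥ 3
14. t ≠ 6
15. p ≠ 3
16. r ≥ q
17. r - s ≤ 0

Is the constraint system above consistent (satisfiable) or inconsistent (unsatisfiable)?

Unsatisfiable

Constraints 9, 12, and 17 give s − r ≥ 0, r − u ≥ 3, u − s ≥ -1.
Adding all 3 inequalities: the left sides telescope to 0, and the right sides sum to 0 + 3 + (-1) = 2. So 0 ≥ 2, which is false.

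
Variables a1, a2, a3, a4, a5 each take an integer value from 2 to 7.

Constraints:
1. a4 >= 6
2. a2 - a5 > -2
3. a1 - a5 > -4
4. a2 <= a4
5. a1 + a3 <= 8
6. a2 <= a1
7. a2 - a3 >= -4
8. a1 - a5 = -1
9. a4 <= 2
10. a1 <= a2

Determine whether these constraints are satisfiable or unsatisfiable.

Unsatisfiable

From constraint 1: a4 ≥ 6. From constraint 9: a4 ≤ 2. But 2 < 6, so no value of a4 works.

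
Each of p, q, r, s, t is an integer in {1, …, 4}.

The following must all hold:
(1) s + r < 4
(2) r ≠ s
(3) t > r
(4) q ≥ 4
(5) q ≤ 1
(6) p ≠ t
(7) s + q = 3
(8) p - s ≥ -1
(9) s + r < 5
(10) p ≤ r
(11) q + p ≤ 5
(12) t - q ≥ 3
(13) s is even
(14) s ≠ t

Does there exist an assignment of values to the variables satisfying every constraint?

From constraint 4: q ≥ 4. From constraint 5: q ≤ 1. But 1 < 4, so no value of q works.

Unsatisfiable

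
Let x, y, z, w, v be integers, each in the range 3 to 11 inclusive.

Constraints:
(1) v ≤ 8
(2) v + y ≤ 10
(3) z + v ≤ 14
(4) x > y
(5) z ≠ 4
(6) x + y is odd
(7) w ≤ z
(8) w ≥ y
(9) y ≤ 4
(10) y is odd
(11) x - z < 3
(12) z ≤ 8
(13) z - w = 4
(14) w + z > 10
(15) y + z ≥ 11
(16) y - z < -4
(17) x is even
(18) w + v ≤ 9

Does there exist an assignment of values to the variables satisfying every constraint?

Satisfiable

Take x = 8, y = 3, z = 8, w = 4, v = 4. Then constraint 2: v + y = 7; constraint 3: z + v = 12, and every other listed constraint is also met.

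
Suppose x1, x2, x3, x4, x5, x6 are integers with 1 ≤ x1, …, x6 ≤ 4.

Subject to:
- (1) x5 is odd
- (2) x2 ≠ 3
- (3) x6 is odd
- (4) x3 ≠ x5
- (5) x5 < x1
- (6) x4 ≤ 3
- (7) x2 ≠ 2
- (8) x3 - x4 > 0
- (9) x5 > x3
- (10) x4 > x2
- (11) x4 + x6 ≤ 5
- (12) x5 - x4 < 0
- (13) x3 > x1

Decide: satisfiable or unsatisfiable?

Unsatisfiable

Constraints 5, 9, and 13 give x5 < x1, x1 < x3, x3 < x5. Chaining: x5 < x1 < x3 < x5, which forces x5 < x5 — impossible.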